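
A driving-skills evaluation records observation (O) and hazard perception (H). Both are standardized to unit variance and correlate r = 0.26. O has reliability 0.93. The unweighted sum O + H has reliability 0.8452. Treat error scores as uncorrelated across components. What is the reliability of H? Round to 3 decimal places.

Var(O+H) = 2 + 2·0.26 = 2.520.
True-score variance = ρ_O + ρ_H + 2·0.26, so 0.8452 = (0.93 + ρ_H + 0.52) / 2.520.
ρ_H = 0.8452·2.520 − 0.93 − 0.52 = 0.680.

0.680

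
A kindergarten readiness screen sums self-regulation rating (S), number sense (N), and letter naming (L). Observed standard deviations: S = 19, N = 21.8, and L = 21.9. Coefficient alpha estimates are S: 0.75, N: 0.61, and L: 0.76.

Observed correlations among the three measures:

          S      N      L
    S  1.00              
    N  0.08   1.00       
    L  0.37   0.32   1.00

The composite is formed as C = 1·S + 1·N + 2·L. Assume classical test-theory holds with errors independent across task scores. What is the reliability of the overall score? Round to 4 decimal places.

0.8182

Var(C) = 19² + 21.8² + 2²·21.9² + 2·[19·21.8·0.08 + 2·19·21.9·0.37 + 2·21.8·21.9·0.32] = 2754.68 + 1293.2 = 4047.88.
Under uncorrelated errors the observed covariances equal the true-score covariances, so only the own-variance terms attenuate.
True-score variance = [19²·0.75 + 21.8²·0.61 + 2²·21.9²·0.76] + 1293.2 = 2018.66 + 1293.2 = 3311.86.
Reliability = 3311.86 / 4047.88 = 0.8182.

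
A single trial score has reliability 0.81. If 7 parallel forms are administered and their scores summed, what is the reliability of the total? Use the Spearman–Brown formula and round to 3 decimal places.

ρ_k = kρ / (1 + (k−1)ρ) = 7·0.81 / (1 + 6·0.81) = 5.670 / 5.860 = 0.968.

0.968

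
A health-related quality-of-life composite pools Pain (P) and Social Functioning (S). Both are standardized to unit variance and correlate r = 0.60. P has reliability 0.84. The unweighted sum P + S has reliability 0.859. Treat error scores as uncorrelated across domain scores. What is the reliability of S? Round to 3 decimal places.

Var(P+S) = 2 + 2·0.60 = 3.200.
True-score variance = ρ_P + ρ_S + 2·0.60, so 0.859 = (0.84 + ρ_S + 1.20) / 3.200.
ρ_S = 0.859·3.200 − 0.84 − 1.20 = 0.709.

0.709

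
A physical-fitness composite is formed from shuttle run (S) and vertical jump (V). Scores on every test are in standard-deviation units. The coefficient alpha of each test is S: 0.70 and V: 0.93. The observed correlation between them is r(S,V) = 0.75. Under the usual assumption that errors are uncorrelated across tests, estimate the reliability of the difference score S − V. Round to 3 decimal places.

0.260

Var(S−V) = 1 + 1 − 2·0.75 = 2 − 1.5 = 0.5.
Because errors are independent across components, Cov(Tᵢ,Tⱼ) = Cov(Xᵢ,Xⱼ); the off-diagonal part of the true-score variance is the same as above.
True-score variance = [0.70 + 0.93] − 1.5 = 1.63 − 1.5 = 0.13.
Reliability = 0.13 / 0.5 = 0.260.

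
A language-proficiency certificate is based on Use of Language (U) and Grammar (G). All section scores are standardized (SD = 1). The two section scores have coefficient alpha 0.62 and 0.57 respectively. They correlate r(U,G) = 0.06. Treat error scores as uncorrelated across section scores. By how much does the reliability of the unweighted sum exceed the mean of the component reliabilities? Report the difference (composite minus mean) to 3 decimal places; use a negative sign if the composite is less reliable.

0.023

Var(sum) = 2 + 0.12 = 2.12; true-score variance = 1.19 + 0.12 = 1.31; composite reliability = 0.6179.
Mean component reliability = 0.5950.
Difference = 0.6179 − 0.5950 = 0.023.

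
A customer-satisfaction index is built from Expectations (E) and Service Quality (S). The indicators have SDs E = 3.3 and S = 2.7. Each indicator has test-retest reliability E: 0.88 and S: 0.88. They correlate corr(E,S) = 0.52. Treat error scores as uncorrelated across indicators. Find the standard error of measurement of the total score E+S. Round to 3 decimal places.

Var(total) = 18.18 + 9.2664 = 27.4464.
True-score variance = 15.9984 + 9.2664 = 25.2648, so reliability = 0.9205.
Error variance = 27.4464 − 25.2648 = 2.1816; SEM = √2.1816 = 1.477.

1.477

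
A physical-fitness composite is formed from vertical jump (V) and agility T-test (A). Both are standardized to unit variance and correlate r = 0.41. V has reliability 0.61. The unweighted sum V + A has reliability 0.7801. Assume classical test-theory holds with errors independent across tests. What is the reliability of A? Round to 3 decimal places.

Var(V+A) = 2 + 2·0.41 = 2.820.
True-score variance = ρ_V + ρ_A + 2·0.41, so 0.7801 = (0.61 + ρ_A + 0.82) / 2.820.
ρ_A = 0.7801·2.820 − 0.61 − 0.82 = 0.770.

0.770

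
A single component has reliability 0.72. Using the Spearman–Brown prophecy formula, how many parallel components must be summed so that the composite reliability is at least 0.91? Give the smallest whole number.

k ≥ ρ*(1−ρ₁)/(ρ₁(1−ρ*)) = 0.91·0.28 / (0.72·0.09) = 3.932.
Smallest integer k = 4.

4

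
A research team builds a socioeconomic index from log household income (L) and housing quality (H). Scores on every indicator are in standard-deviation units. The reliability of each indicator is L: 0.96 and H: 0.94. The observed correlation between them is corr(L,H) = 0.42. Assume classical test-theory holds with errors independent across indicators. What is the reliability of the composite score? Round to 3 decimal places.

0.965

Var(L+H) = 2 + 2·[0.42] = 2 + 0.84 = 2.84.
Because errors are independent across components, Cov(Tᵢ,Tⱼ) = Cov(Xᵢ,Xⱼ); the off-diagonal part of the true-score variance is the same as above.
True-score variance = [0.96 + 0.94] + 0.84 = 1.9 + 0.84 = 2.74.
Reliability = 2.74 / 2.84 = 0.965.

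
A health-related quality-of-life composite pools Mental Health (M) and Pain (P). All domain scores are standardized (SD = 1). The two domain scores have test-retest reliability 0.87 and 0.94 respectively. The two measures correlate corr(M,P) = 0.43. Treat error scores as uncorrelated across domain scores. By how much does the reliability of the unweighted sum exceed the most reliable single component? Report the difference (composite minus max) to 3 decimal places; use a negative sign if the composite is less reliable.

Var(sum) = 2 + 0.86 = 2.86; true-score variance = 1.81 + 0.86 = 2.67; composite reliability = 0.9336.
Max component reliability = 0.9400.
Difference = 0.9336 − 0.9400 = -0.006.

-0.006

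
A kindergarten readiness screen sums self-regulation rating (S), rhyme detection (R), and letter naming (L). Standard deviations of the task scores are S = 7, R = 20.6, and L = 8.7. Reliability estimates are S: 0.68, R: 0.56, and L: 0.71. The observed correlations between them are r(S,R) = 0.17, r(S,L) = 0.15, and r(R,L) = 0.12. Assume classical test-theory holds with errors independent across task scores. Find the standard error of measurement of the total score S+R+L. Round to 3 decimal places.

Var(total) = 549.05 + 110.311 = 659.361.
True-score variance = 324.702 + 110.311 = 435.012, so reliability = 0.6597.
Error variance = 659.361 − 435.012 = 224.348; SEM = √224.348 = 14.978.

14.978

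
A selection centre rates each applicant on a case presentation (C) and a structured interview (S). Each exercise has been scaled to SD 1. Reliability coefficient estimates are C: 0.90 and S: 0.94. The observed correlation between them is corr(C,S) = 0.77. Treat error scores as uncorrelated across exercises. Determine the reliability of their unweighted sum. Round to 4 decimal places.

0.9548

Var(C+S) = 2 + 2·[0.77] = 2 + 1.54 = 3.54.
With uncorrelated errors the cross-covariances are all true-score covariance, so they carry over unchanged; only the diagonal terms shrink to ρᵢσᵢ².
True-score variance = [0.90 + 0.94] + 1.54 = 1.84 + 1.54 = 3.38.
Reliability = 3.38 / 3.54 = 0.9548.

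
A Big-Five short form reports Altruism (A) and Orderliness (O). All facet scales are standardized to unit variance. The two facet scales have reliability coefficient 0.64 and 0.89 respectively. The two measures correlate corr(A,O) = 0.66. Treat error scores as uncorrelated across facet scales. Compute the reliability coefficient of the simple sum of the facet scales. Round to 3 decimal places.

0.858

Var(A+O) = 2 + 2·[0.66] = 2 + 1.32 = 3.32.
Under uncorrelated errors the observed covariances equal the true-score covariances, so only the own-variance terms attenuate.
True-score variance = [0.64 + 0.89] + 1.32 = 1.53 + 1.32 = 2.85.
Reliability = 2.85 / 3.32 = 0.858.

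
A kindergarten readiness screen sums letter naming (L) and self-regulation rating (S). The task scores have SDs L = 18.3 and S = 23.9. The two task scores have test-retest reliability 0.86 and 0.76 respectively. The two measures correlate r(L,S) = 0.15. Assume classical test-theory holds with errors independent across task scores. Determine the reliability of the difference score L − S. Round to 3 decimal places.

Var(L−S) = 18.3² + 23.9² − 2·18.3·23.9·0.15 = 906.1 − 131.211 = 774.889.
With uncorrelated errors the cross-covariances are all true-score covariance, so they carry over unchanged; only the diagonal terms shrink to ρᵢσᵢ².
True-score variance = [18.3²·0.86 + 23.9²·0.76] − 131.211 = 722.125 − 131.211 = 590.914.
Reliability = 590.914 / 774.889 = 0.763.

0.763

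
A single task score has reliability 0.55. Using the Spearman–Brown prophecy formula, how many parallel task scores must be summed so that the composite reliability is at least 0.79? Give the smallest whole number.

4

k ≥ ρ*(1−ρ₁)/(ρ₁(1−ρ*)) = 0.79·0.45 / (0.55·0.21) = 3.078.
Smallest integer k = 4.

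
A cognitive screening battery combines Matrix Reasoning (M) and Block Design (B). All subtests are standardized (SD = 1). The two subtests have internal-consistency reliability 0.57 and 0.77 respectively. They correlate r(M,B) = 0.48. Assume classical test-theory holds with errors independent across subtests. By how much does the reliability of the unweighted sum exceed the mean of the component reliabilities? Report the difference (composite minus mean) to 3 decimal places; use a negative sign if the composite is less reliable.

0.107

Var(sum) = 2 + 0.96 = 2.96; true-score variance = 1.34 + 0.96 = 2.3; composite reliability = 0.7770.
Mean component reliability = 0.6700.
Difference = 0.7770 − 0.6700 = 0.107.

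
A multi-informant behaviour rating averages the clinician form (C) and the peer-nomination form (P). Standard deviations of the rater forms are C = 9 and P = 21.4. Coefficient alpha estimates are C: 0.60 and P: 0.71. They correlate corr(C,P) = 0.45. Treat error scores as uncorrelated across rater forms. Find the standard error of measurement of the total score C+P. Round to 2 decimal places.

Var(total) = 538.96 + 173.34 = 712.3.
True-score variance = 373.752 + 173.34 = 547.092, so reliability = 0.7681.
Error variance = 712.3 − 547.092 = 165.208; SEM = √165.208 = 12.85.

12.85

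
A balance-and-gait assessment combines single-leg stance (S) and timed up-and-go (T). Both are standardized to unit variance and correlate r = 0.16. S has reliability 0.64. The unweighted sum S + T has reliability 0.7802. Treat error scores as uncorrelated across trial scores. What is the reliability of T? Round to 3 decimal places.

Var(S+T) = 2 + 2·0.16 = 2.320.
True-score variance = ρ_S + ρ_T + 2·0.16, so 0.7802 = (0.64 + ρ_T + 0.32) / 2.320.
ρ_T = 0.7802·2.320 − 0.64 − 0.32 = 0.850.

0.850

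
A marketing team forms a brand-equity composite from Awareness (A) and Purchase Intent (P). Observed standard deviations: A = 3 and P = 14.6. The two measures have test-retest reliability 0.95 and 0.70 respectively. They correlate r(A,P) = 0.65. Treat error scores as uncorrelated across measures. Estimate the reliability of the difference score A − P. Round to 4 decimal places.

Var(A−P) = 3² + 14.6² − 2·3·14.6·0.65 = 222.16 − 56.94 = 165.22.
Under uncorrelated errors the observed covariances equal the true-score covariances, so only the own-variance terms attenuate.
True-score variance = [3²·0.95 + 14.6²·0.70] − 56.94 = 157.762 − 56.94 = 100.822.
Reliability = 100.822 / 165.22 = 0.6102.

0.6102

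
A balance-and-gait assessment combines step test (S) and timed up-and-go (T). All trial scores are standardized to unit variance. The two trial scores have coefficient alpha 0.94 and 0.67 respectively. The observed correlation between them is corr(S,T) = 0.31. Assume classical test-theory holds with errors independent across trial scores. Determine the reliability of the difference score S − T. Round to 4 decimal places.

0.7174

Var(S−T) = 1 + 1 − 2·0.31 = 2 − 0.62 = 1.38.
Under uncorrelated errors the observed covariances equal the true-score covariances, so only the own-variance terms attenuate.
True-score variance = [0.94 + 0.67] − 0.62 = 1.61 − 0.62 = 0.99.
Reliability = 0.99 / 1.38 = 0.7174.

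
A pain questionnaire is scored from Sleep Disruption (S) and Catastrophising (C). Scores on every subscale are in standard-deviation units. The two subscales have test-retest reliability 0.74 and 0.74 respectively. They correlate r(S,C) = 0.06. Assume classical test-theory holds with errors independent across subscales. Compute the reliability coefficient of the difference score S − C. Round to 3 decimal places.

0.723

Var(S−C) = 1 + 1 − 2·0.06 = 2 − 0.12 = 1.88.
Under uncorrelated errors the observed covariances equal the true-score covariances, so only the own-variance terms attenuate.
True-score variance = [0.74 + 0.74] − 0.12 = 1.48 − 0.12 = 1.36.
Reliability = 1.36 / 1.88 = 0.723.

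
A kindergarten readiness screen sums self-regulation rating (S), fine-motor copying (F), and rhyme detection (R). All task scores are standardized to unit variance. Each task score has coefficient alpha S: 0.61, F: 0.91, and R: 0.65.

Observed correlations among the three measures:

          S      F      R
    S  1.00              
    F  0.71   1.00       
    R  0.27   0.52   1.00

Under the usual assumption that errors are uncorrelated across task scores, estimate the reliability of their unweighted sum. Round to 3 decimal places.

0.862

Var(S+F+R) = 3 + 2·[0.71 + 0.27 + 0.52] = 3 + 3 = 6.
With uncorrelated errors the cross-covariances are all true-score covariance, so they carry over unchanged; only the diagonal terms shrink to ρᵢσᵢ².
True-score variance = [0.61 + 0.91 + 0.65] + 3 = 2.17 + 3 = 5.17.
Reliability = 5.17 / 6 = 0.862.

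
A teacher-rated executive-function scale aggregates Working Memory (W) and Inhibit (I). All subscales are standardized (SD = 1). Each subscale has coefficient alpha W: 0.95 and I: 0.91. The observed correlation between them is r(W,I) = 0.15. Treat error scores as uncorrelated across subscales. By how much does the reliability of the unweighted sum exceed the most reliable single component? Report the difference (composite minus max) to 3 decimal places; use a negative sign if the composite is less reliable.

Var(sum) = 2 + 0.3 = 2.3; true-score variance = 1.86 + 0.3 = 2.16; composite reliability = 0.9391.
Max component reliability = 0.9500.
Difference = 0.9391 − 0.9500 = -0.011.

-0.011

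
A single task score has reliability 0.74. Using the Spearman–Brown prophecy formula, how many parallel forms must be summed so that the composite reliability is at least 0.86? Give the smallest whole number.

k ≥ ρ*(1−ρ₁)/(ρ₁(1−ρ*)) = 0.86·0.26 / (0.74·0.14) = 2.158.
Smallest integer k = 3.

3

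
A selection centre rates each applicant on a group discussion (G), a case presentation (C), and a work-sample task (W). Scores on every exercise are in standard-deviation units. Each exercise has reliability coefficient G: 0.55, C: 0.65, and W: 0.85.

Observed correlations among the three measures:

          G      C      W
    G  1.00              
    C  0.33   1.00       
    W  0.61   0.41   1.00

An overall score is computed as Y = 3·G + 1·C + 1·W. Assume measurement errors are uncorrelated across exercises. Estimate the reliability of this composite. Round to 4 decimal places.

Var(Y) = 3² + 1 + 1 + 2·[3·0.33 + 3·0.61 + 0.41] = 11 + 6.46 = 17.46.
Under uncorrelated errors the observed covariances equal the true-score covariances, so only the own-variance terms attenuate.
True-score variance = [3²·0.55 + 0.65 + 0.85] + 6.46 = 6.45 + 6.46 = 12.91.
Reliability = 12.91 / 17.46 = 0.7394.

0.7394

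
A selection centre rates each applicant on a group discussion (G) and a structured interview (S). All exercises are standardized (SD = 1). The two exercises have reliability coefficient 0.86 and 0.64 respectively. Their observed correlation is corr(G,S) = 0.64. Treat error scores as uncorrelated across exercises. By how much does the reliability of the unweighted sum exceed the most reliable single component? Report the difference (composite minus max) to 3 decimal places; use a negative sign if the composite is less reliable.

Var(sum) = 2 + 1.28 = 3.28; true-score variance = 1.5 + 1.28 = 2.78; composite reliability = 0.8476.
Max component reliability = 0.8600.
Difference = 0.8476 − 0.8600 = -0.012.

-0.012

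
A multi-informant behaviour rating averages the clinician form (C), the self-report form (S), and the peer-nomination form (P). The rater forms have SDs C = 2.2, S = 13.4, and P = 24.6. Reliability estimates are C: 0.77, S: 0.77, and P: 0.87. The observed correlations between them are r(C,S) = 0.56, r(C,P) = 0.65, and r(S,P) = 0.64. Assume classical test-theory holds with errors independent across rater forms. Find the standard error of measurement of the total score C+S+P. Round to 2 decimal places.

11.00

Var(total) = 789.56 + 525.313 = 1314.87.
True-score variance = 668.477 + 525.313 = 1193.79, so reliability = 0.9079.
Error variance = 1314.87 − 1193.79 = 121.083; SEM = √121.083 = 11.00.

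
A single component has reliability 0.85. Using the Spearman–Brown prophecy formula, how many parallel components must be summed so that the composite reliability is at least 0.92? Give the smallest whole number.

k ≥ ρ*(1−ρ₁)/(ρ₁(1−ρ*)) = 0.92·0.15 / (0.85·0.08) = 2.029.
Smallest integer k = 3.

3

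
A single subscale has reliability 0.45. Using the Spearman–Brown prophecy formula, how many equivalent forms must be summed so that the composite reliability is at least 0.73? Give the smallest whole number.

4

k ≥ ρ*(1−ρ₁)/(ρ₁(1−ρ*)) = 0.73·0.55 / (0.45·0.27) = 3.305.
Smallest integer k = 4.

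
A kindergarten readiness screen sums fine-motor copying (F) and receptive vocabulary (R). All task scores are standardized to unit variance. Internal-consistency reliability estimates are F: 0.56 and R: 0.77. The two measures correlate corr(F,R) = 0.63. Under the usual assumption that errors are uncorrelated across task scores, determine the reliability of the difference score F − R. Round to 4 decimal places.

Var(F−R) = 1 + 1 − 2·0.63 = 2 − 1.26 = 0.74.
Under uncorrelated errors the observed covariances equal the true-score covariances, so only the own-variance terms attenuate.
True-score variance = [0.56 + 0.77] − 1.26 = 1.33 − 1.26 = 0.07.
Reliability = 0.07 / 0.74 = 0.0946.

0.0946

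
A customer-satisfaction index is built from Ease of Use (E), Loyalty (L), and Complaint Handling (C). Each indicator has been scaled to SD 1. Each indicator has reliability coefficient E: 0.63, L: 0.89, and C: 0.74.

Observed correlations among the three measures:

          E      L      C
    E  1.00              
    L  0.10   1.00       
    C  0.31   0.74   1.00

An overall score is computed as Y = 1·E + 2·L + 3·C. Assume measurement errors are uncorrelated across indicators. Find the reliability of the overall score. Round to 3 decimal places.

0.875

Var(Y) = 1 + 2² + 3² + 2·[2·0.10 + 3·0.31 + 6·0.74] = 14 + 11.14 = 25.14.
Because errors are independent across components, Cov(Tᵢ,Tⱼ) = Cov(Xᵢ,Xⱼ); the off-diagonal part of the true-score variance is the same as above.
True-score variance = [0.63 + 2²·0.89 + 3²·0.74] + 11.14 = 10.85 + 11.14 = 21.99.
Reliability = 21.99 / 25.14 = 0.875.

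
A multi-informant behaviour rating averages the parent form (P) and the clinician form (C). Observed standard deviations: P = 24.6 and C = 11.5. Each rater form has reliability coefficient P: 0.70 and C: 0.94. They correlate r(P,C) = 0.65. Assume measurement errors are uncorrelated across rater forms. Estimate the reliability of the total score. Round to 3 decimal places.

Var(P+C) = 24.6² + 11.5² + 2·[24.6·11.5·0.65] = 737.41 + 367.77 = 1105.18.
With uncorrelated errors the cross-covariances are all true-score covariance, so they carry over unchanged; only the diagonal terms shrink to ρᵢσᵢ².
True-score variance = [24.6²·0.70 + 11.5²·0.94] + 367.77 = 547.927 + 367.77 = 915.697.
Reliability = 915.697 / 1105.18 = 0.829.

0.829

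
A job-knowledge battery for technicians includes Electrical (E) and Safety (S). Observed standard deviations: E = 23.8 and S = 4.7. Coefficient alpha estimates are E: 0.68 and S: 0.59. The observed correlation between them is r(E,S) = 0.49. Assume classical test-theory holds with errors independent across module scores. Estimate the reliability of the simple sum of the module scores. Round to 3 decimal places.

0.727

Var(E+S) = 23.8² + 4.7² + 2·[23.8·4.7·0.49] = 588.53 + 109.623 = 698.153.
With uncorrelated errors the cross-covariances are all true-score covariance, so they carry over unchanged; only the diagonal terms shrink to ρᵢσᵢ².
True-score variance = [23.8²·0.68 + 4.7²·0.59] + 109.623 = 398.212 + 109.623 = 507.835.
Reliability = 507.835 / 698.153 = 0.727.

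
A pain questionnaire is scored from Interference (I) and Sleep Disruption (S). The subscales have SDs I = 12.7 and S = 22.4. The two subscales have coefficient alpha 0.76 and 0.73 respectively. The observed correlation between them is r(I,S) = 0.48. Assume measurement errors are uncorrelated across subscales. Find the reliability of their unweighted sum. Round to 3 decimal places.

0.814

Var(I+S) = 12.7² + 22.4² + 2·[12.7·22.4·0.48] = 663.05 + 273.101 = 936.151.
Under uncorrelated errors the observed covariances equal the true-score covariances, so only the own-variance terms attenuate.
True-score variance = [12.7²·0.76 + 22.4²·0.73] + 273.101 = 488.865 + 273.101 = 761.966.
Reliability = 761.966 / 936.151 = 0.814.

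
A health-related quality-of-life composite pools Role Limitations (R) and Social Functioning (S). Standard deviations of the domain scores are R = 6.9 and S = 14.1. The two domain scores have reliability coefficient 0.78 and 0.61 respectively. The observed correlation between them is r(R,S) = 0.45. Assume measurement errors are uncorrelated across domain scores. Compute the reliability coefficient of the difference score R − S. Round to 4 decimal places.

0.4460

Var(R−S) = 6.9² + 14.1² − 2·6.9·14.1·0.45 = 246.42 − 87.561 = 158.859.
Because errors are independent across components, Cov(Tᵢ,Tⱼ) = Cov(Xᵢ,Xⱼ); the off-diagonal part of the true-score variance is the same as above.
True-score variance = [6.9²·0.78 + 14.1²·0.61] − 87.561 = 158.41 − 87.561 = 70.8489.
Reliability = 70.8489 / 158.859 = 0.4460.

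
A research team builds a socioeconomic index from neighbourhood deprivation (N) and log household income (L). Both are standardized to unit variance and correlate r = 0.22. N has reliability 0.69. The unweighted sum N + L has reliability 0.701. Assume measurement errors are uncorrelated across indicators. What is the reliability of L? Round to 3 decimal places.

0.580

Var(N+L) = 2 + 2·0.22 = 2.440.
True-score variance = ρ_N + ρ_L + 2·0.22, so 0.701 = (0.69 + ρ_L + 0.44) / 2.440.
ρ_L = 0.701·2.440 − 0.69 − 0.44 = 0.580.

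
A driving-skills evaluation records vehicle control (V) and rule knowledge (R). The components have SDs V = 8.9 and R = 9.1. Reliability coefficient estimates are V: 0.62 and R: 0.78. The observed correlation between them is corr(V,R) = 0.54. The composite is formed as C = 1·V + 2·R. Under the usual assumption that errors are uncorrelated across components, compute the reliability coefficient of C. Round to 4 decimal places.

Var(C) = 8.9² + 2²·9.1² + 2·[2·8.9·9.1·0.54] = 410.45 + 174.938 = 585.388.
Because errors are independent across components, Cov(Tᵢ,Tⱼ) = Cov(Xᵢ,Xⱼ); the off-diagonal part of the true-score variance is the same as above.
True-score variance = [8.9²·0.62 + 2²·9.1²·0.78] + 174.938 = 307.477 + 174.938 = 482.416.
Reliability = 482.416 / 585.388 = 0.8241.

0.8241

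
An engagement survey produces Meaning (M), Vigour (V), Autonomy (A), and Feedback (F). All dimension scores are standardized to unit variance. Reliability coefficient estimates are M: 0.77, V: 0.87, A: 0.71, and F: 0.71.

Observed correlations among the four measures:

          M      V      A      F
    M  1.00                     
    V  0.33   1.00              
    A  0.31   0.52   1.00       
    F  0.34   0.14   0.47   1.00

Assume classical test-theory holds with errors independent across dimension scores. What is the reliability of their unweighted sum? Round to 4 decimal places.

0.8856

Var(M+V+A+F) = 4 + 2·[0.33 + 0.31 + 0.34 + 0.52 + 0.14 + 0.47] = 4 + 4.22 = 8.22.
Because errors are independent across components, Cov(Tᵢ,Tⱼ) = Cov(Xᵢ,Xⱼ); the off-diagonal part of the true-score variance is the same as above.
True-score variance = [0.77 + 0.87 + 0.71 + 0.71] + 4.22 = 3.06 + 4.22 = 7.28.
Reliability = 7.28 / 8.22 = 0.8856.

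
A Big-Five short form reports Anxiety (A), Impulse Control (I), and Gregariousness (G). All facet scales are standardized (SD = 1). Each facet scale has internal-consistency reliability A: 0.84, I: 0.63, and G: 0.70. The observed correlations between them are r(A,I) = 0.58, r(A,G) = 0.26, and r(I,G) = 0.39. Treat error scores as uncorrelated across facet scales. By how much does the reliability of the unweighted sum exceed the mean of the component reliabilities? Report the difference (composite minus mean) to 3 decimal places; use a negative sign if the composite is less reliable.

0.125

Var(sum) = 3 + 2.46 = 5.46; true-score variance = 2.17 + 2.46 = 4.63; composite reliability = 0.8480.
Mean component reliability = 0.7233.
Difference = 0.8480 − 0.7233 = 0.125.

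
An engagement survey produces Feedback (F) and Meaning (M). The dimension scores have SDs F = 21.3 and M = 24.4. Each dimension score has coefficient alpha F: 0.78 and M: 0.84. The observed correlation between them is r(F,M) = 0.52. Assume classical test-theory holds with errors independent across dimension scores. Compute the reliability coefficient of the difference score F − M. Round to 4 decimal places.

Var(F−M) = 21.3² + 24.4² − 2·21.3·24.4·0.52 = 1049.05 − 540.509 = 508.541.
Under uncorrelated errors the observed covariances equal the true-score covariances, so only the own-variance terms attenuate.
True-score variance = [21.3²·0.78 + 24.4²·0.84] − 540.509 = 853.981 − 540.509 = 313.472.
Reliability = 313.472 / 508.541 = 0.6164.

0.6164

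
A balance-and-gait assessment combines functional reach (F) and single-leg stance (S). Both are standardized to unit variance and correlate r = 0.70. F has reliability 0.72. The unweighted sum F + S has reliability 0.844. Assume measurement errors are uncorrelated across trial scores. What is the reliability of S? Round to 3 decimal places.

Var(F+S) = 2 + 2·0.70 = 3.400.
True-score variance = ρ_F + ρ_S + 2·0.70, so 0.844 = (0.72 + ρ_S + 1.40) / 3.400.
ρ_S = 0.844·3.400 − 0.72 − 1.40 = 0.750.

0.750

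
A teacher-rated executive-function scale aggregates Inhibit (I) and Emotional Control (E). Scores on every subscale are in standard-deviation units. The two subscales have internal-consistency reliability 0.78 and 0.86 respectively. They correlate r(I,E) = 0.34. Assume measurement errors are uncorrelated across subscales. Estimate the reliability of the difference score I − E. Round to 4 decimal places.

0.7273

Var(I−E) = 1 + 1 − 2·0.34 = 2 − 0.68 = 1.32.
Under uncorrelated errors the observed covariances equal the true-score covariances, so only the own-variance terms attenuate.
True-score variance = [0.78 + 0.86] − 0.68 = 1.64 − 0.68 = 0.96.
Reliability = 0.96 / 1.32 = 0.7273.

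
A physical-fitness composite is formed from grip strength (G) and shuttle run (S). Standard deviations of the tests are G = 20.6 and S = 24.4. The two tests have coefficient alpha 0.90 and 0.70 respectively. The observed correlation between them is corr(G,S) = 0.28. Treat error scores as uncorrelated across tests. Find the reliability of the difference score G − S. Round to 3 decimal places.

Var(G−S) = 20.6² + 24.4² − 2·20.6·24.4·0.28 = 1019.72 − 281.478 = 738.242.
With uncorrelated errors the cross-covariances are all true-score covariance, so they carry over unchanged; only the diagonal terms shrink to ρᵢσᵢ².
True-score variance = [20.6²·0.90 + 24.4²·0.70] − 281.478 = 798.676 − 281.478 = 517.198.
Reliability = 517.198 / 738.242 = 0.701.

0.701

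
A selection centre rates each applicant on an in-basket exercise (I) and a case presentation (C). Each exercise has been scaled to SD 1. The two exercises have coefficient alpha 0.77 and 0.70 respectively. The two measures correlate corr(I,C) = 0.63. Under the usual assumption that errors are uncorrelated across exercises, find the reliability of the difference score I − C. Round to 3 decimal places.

0.284

Var(I−C) = 1 + 1 − 2·0.63 = 2 − 1.26 = 0.74.
Because errors are independent across components, Cov(Tᵢ,Tⱼ) = Cov(Xᵢ,Xⱼ); the off-diagonal part of the true-score variance is the same as above.
True-score variance = [0.77 + 0.70] − 1.26 = 1.47 − 1.26 = 0.21.
Reliability = 0.21 / 0.74 = 0.284.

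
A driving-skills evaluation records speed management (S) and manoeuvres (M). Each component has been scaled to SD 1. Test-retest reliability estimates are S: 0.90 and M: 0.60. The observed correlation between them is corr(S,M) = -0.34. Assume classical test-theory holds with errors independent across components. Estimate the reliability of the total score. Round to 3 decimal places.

0.621

Var(S+M) = 2 + 2·[(-0.34)] = 2 − 0.68 = 1.32.
With uncorrelated errors the cross-covariances are all true-score covariance, so they carry over unchanged; only the diagonal terms shrink to ρᵢσᵢ².
True-score variance = [0.90 + 0.60] − 0.68 = 1.5 − 0.68 = 0.82.
Reliability = 0.82 / 1.32 = 0.621.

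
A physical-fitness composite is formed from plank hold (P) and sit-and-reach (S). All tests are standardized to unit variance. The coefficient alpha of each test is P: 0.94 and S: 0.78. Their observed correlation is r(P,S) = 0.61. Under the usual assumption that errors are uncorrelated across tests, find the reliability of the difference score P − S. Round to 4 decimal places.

0.6410

Var(P−S) = 1 + 1 − 2·0.61 = 2 − 1.22 = 0.78.
Under uncorrelated errors the observed covariances equal the true-score covariances, so only the own-variance terms attenuate.
True-score variance = [0.94 + 0.78] − 1.22 = 1.72 − 1.22 = 0.5.
Reliability = 0.5 / 0.78 = 0.6410.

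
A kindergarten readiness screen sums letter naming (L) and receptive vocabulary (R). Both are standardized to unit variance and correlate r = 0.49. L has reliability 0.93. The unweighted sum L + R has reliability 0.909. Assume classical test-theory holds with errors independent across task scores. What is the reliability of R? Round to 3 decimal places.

Var(L+R) = 2 + 2·0.49 = 2.980.
True-score variance = ρ_L + ρ_R + 2·0.49, so 0.909 = (0.93 + ρ_R + 0.98) / 2.980.
ρ_R = 0.909·2.980 − 0.93 − 0.98 = 0.799.

0.799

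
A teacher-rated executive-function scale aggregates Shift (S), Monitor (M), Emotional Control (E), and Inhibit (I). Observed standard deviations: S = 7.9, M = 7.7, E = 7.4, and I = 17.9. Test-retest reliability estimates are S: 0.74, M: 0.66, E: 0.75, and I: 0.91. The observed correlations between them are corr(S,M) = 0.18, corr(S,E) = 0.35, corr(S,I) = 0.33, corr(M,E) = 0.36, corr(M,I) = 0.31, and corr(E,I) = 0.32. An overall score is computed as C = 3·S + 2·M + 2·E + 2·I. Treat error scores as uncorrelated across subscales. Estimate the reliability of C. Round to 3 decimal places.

Var(C) = 3²·7.9² + 2²·7.7² + 2²·7.4² + 2²·17.9² + 2·[6·7.9·7.7·0.18 + 6·7.9·7.4·0.35 + 6·7.9·17.9·0.33 + 4·7.7·7.4·0.36 + 4·7.7·17.9·0.31 + 4·7.4·17.9·0.32] = 2299.53 + 1781.93 = 4081.46.
With uncorrelated errors the cross-covariances are all true-score covariance, so they carry over unchanged; only the diagonal terms shrink to ρᵢσᵢ².
True-score variance = [3²·7.9²·0.74 + 2²·7.7²·0.66 + 2²·7.4²·0.75 + 2²·17.9²·0.91] + 1781.93 = 1902.75 + 1781.93 = 3684.68.
Reliability = 3684.68 / 4081.46 = 0.903.

0.903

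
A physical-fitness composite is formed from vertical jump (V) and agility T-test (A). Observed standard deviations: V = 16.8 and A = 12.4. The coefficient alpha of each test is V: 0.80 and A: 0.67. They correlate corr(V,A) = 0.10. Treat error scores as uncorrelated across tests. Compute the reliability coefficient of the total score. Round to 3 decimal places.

0.776

Var(V+A) = 16.8² + 12.4² + 2·[16.8·12.4·0.10] = 436 + 41.664 = 477.664.
With uncorrelated errors the cross-covariances are all true-score covariance, so they carry over unchanged; only the diagonal terms shrink to ρᵢσᵢ².
True-score variance = [16.8²·0.80 + 12.4²·0.67] + 41.664 = 328.811 + 41.664 = 370.475.
Reliability = 370.475 / 477.664 = 0.776.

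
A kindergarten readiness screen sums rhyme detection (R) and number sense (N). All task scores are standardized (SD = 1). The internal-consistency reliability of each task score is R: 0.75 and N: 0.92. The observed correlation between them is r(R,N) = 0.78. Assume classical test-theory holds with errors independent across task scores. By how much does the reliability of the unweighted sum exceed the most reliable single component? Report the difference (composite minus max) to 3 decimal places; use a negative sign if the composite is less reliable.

Var(sum) = 2 + 1.56 = 3.56; true-score variance = 1.67 + 1.56 = 3.23; composite reliability = 0.9073.
Max component reliability = 0.9200.
Difference = 0.9073 − 0.9200 = -0.013.

-0.013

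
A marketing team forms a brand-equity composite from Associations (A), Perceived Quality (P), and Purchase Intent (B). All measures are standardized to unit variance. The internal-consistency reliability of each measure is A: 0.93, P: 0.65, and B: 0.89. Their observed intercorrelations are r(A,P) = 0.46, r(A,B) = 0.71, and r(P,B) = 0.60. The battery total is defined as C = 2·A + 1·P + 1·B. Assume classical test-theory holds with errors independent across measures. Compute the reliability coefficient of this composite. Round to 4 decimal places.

0.9377

Var(C) = 2² + 1 + 1 + 2·[2·0.46 + 2·0.71 + 0.60] = 6 + 5.88 = 11.88.
Under uncorrelated errors the observed covariances equal the true-score covariances, so only the own-variance terms attenuate.
True-score variance = [2²·0.93 + 0.65 + 0.89] + 5.88 = 5.26 + 5.88 = 11.14.
Reliability = 11.14 / 11.88 = 0.9377.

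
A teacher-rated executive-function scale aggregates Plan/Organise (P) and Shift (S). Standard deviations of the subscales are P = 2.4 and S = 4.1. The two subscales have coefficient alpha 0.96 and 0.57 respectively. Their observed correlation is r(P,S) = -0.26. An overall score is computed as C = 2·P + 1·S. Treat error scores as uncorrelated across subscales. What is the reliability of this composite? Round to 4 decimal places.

Var(C) = 2²·2.4² + 4.1² + 2·[2·2.4·4.1·(-0.26)] = 39.85 − 10.2336 = 29.6164.
Because errors are independent across components, Cov(Tᵢ,Tⱼ) = Cov(Xᵢ,Xⱼ); the off-diagonal part of the true-score variance is the same as above.
True-score variance = [2²·2.4²·0.96 + 4.1²·0.57] − 10.2336 = 31.7001 − 10.2336 = 21.4665.
Reliability = 21.4665 / 29.6164 = 0.7248.

0.7248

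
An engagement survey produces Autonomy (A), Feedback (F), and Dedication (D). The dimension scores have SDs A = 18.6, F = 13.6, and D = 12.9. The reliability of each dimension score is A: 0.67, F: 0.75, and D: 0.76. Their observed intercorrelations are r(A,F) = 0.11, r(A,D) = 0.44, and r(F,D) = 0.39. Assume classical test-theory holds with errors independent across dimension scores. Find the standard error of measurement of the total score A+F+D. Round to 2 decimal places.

Var(total) = 697.33 + 403.642 = 1100.97.
True-score variance = 496.985 + 403.642 = 900.626, so reliability = 0.8180.
Error variance = 1100.97 − 900.626 = 200.345; SEM = √200.345 = 14.15.

14.15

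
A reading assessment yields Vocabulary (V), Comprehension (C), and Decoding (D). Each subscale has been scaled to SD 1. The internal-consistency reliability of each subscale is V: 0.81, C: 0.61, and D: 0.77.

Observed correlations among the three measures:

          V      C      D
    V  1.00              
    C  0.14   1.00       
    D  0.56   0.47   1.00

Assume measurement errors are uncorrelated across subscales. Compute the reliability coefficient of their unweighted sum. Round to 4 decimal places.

0.8483

Var(V+C+D) = 3 + 2·[0.14 + 0.56 + 0.47] = 3 + 2.34 = 5.34.
Because errors are independent across components, Cov(Tᵢ,Tⱼ) = Cov(Xᵢ,Xⱼ); the off-diagonal part of the true-score variance is the same as above.
True-score variance = [0.81 + 0.61 + 0.77] + 2.34 = 2.19 + 2.34 = 4.53.
Reliability = 4.53 / 5.34 = 0.8483.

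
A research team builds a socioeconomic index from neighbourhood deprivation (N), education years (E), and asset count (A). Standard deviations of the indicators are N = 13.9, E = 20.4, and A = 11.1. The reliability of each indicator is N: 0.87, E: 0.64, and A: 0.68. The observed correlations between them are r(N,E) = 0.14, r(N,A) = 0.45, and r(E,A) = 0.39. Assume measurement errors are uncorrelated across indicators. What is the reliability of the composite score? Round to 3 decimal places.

0.810

Var(N+E+A) = 13.9² + 20.4² + 11.1² + 2·[13.9·20.4·0.14 + 13.9·11.1·0.45 + 20.4·11.1·0.39] = 732.58 + 394.881 = 1127.46.
Because errors are independent across components, Cov(Tᵢ,Tⱼ) = Cov(Xᵢ,Xⱼ); the off-diagonal part of the true-score variance is the same as above.
True-score variance = [13.9²·0.87 + 20.4²·0.64 + 11.1²·0.68] + 394.881 = 518.218 + 394.881 = 913.099.
Reliability = 913.099 / 1127.46 = 0.810.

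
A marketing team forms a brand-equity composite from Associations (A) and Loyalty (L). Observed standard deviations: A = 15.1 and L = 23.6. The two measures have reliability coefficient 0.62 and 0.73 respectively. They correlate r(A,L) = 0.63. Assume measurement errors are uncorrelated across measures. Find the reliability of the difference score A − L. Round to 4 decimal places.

0.2945

Var(A−L) = 15.1² + 23.6² − 2·15.1·23.6·0.63 = 784.97 − 449.014 = 335.956.
With uncorrelated errors the cross-covariances are all true-score covariance, so they carry over unchanged; only the diagonal terms shrink to ρᵢσᵢ².
True-score variance = [15.1²·0.62 + 23.6²·0.73] − 449.014 = 547.947 − 449.014 = 98.9334.
Reliability = 98.9334 / 335.956 = 0.2945.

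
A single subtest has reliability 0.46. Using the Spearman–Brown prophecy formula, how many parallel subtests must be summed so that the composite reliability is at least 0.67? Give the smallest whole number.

3

k ≥ ρ*(1−ρ₁)/(ρ₁(1−ρ*)) = 0.67·0.54 / (0.46·0.33) = 2.383.
Smallest integer k = 3.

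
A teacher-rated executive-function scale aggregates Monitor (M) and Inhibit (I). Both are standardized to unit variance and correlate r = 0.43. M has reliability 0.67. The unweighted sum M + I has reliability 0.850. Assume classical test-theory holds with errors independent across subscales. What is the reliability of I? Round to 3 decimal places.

0.901

Var(M+I) = 2 + 2·0.43 = 2.860.
True-score variance = ρ_M + ρ_I + 2·0.43, so 0.850 = (0.67 + ρ_I + 0.86) / 2.860.
ρ_I = 0.850·2.860 − 0.67 − 0.86 = 0.901.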